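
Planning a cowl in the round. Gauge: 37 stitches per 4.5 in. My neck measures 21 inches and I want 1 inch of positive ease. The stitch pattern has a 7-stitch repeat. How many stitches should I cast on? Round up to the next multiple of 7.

182 stitches.

Finished = 21 + 1 = 22 inches.
37 / 4.5 = 8.222 sts/in.
22 × 8.222 = 180.89 sts.
Next multiple of 7: 182.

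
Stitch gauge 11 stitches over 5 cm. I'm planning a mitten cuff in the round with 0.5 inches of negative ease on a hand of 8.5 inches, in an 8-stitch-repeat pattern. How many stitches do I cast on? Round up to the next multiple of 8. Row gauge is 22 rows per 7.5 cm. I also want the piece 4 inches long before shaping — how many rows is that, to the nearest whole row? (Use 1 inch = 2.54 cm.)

Cast on 48 stitches; work 30 rows.

Finished = 8.5 − 0.5 = 8 inches.
8 inches × 2.54 = 20.32 cm.
11/5 = 2.2 sts per cm; 20.32 × 2.2 = 44.70 sts.
Next multiple of 8 → 48.
4 inches = 10.16 cm; × 2.933 = 29.80 → 30 rows.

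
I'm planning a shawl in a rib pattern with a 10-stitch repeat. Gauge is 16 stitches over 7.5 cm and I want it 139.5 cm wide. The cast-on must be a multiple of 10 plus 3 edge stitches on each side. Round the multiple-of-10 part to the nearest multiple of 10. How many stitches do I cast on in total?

16 / 7.5 = 2.133 sts per cm.
139.5 × 2.133 = 297.60 sts.
Less 6 edge sts → 291.60 for the repeat.
Nearest multiple of 10: 290.
Add back 6 edge sts → 296.

Cast on 296 stitches.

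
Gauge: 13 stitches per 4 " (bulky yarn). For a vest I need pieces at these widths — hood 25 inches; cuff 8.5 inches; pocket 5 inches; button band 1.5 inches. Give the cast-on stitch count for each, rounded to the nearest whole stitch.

Rate = 13/4 = 3.25 sts per in.
hood: 25 × 3.25 = 81.25 → 81.
cuff: 8.5 × 3.25 = 27.62 → 28.
pocket: 5 × 3.25 = 16.25 → 16.
button band: 1.5 × 3.25 = 4.88 → 5.

hood 81; cuff 28; pocket 16; button band 5.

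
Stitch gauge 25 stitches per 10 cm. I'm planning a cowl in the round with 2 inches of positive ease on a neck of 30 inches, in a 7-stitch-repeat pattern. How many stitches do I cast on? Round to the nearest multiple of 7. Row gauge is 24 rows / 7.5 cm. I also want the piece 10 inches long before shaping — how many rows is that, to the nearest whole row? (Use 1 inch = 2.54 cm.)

Cast on 203 stitches; work 81 rows.

Finished = 30 + 2 = 32 inches.
32 inches × 2.54 = 81.28 cm.
25/10 = 2.5 sts per cm; 81.28 × 2.5 = 203.20 sts.
Nearest multiple of 7 → 203.
10 inches = 25.40 cm; × 3.2 = 81.28 → 81 rows.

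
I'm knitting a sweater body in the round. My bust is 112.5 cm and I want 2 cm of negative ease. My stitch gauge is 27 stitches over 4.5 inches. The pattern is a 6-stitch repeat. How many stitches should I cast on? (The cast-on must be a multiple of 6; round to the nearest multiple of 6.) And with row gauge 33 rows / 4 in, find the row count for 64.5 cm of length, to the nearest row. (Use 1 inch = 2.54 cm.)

Cast on 264 stitches; work 209 rows.

Finished = 112.5 − 2 = 110.5 cm.
110.5 cm × 1/2.54 = 43.50 inches.
27/4.5 = 6 sts per in; 43.50 × 6 = 261.02 sts.
Nearest multiple of 6 → 264.
64.5 cm = 25.39 inches; × 8.25 = 209.50 → 209 rows.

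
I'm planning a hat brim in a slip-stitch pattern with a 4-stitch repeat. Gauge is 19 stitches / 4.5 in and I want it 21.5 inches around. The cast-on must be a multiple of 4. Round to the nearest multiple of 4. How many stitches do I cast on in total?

19 / 4.5 = 4.222 sts per inch.
21.5 × 4.222 = 90.78 sts.
Nearest multiple of 4: 92.

CO 92 sts.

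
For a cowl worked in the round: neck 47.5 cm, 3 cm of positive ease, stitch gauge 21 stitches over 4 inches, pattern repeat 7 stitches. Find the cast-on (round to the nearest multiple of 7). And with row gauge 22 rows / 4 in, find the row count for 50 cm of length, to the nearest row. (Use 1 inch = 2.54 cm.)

Finished = 47.5 + 3 = 50.5 cm.
50.5 cm × 1/2.54 = 19.88 inches.
21/4 = 5.25 sts per in; 19.88 × 5.25 = 104.38 sts.
Nearest multiple of 7 → 105.
50 cm = 19.69 inches; × 5.5 = 108.27 → 108 rows.

Cast on 105 stitches; work 108 rows.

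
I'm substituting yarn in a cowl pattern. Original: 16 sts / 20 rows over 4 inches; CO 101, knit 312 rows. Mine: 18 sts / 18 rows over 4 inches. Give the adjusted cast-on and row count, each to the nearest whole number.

Stitches: 101 × 18/16 = 113.62 → 114.
Rows: 312 × 18/20 = 280.80 → 281.

Cast on 114 stitches; work 281 rows.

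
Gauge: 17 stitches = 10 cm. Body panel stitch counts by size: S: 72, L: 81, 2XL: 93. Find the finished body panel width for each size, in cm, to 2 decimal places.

17/10 = 1.7 sts per cm.
S: 72 / 1.7 = 42.353 → 42.35 cm.
L: 81 / 1.7 = 47.647 → 47.65 cm.
2XL: 93 / 1.7 = 54.706 → 54.71 cm.

S 42.35 cm; L 47.65 cm; 2XL 54.71 cm.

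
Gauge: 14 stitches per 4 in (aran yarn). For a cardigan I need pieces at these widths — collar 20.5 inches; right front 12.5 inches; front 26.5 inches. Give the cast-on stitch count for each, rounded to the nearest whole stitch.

Rate = 14/4 = 3.5 sts per in.
collar: 20.5 × 3.5 = 71.75 → 72.
right front: 12.5 × 3.5 = 43.75 → 44.
front: 26.5 × 3.5 = 92.75 → 93.

collar 72; right front 44; front 93.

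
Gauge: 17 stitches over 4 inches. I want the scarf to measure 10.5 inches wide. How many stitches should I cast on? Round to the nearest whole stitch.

17 stitches / 4 in = 4.25 stitches per inch.
10.5 × 4.25 = 44.62 stitches.
Round to nearest → 45.

CO 45 sts.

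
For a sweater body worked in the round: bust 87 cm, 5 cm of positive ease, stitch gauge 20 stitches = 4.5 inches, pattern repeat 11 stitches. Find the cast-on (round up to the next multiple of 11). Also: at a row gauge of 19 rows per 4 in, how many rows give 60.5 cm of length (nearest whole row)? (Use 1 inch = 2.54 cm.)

Cast on 165 stitches; work 113 rows.

Finished = 87 + 5 = 92 cm.
92 cm × 1/2.54 = 36.22 inches.
20/4.5 = 4.444 sts per in; 36.22 × 4.444 = 160.98 sts.
Next multiple of 11 → 165.
60.5 cm = 23.82 inches; × 4.75 = 113.14 → 113 rows.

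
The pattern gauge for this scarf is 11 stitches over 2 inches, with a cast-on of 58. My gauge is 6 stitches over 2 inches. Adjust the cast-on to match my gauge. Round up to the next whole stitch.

Scale factor = 6 / 11 = 0.545.
58 × 6 / 11 = 31.64 sts.
→ 32 sts.

32 stitches.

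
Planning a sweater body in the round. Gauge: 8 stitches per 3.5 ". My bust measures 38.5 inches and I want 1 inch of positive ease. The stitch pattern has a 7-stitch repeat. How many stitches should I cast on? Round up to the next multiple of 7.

CO 91 sts.

Finished = 38.5 + 1 = 39.5 inches.
8 / 3.5 = 2.286 sts/in.
39.5 × 2.286 = 90.29 sts.
Next multiple of 7: 91.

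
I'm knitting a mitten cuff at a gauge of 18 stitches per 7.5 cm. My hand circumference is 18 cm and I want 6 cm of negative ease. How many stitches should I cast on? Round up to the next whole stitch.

Finished = 18 − 6 = 12 cm.
18 / 7.5 = 2.4 sts per cm.
12.00 × 2.4 = 28.80 sts.
→ 29 sts.

Cast on 29 stitches.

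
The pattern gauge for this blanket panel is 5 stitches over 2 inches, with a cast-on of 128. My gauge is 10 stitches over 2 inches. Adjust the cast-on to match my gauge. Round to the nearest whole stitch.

Scale factor = 10 / 5 = 2.000.
128 × 10 / 5 = 256.00 sts.

256 stitches.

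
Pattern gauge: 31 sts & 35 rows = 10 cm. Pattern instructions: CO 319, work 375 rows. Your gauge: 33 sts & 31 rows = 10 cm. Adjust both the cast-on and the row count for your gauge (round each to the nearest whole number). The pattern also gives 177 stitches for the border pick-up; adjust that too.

Cast on 340 stitches; work 332 rows; border pick-up 188 stitches.

Stitches: 319 × 33/31 = 339.58 → 340.
Rows: 375 × 31/35 = 332.14 → 332.
border pick-up: 177 × 33/31 = 188.42 → 188.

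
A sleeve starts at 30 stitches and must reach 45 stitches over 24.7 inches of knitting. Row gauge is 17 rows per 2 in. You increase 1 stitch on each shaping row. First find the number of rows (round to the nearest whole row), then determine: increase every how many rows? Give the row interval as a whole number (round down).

Increase every 14th row.

Rows = 24.7 × 8.5 = 209.9 → 210 rows.
Stitches to add: 15 → 15 shaping rows (at 1 st each).
210 / 15 = 14.00 → every 14 rows.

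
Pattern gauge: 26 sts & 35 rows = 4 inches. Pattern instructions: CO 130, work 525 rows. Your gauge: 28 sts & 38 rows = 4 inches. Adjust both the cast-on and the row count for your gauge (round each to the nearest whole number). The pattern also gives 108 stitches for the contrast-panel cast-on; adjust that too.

Cast on 140 stitches; work 570 rows; contrast-panel cast-on 116 stitches.

Stitches: 130 × 28/26 = 140.00 → 140.
Rows: 525 × 38/35 = 570.00 → 570.
contrast-panel cast-on: 108 × 28/26 = 116.31 → 116.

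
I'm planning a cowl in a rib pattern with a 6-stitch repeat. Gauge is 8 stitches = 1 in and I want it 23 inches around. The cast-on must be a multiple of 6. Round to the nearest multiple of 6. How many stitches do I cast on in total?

8 / 1 = 8 sts per inch.
23 × 8 = 184.00 sts.
Nearest multiple of 6: 186.

186 stitches.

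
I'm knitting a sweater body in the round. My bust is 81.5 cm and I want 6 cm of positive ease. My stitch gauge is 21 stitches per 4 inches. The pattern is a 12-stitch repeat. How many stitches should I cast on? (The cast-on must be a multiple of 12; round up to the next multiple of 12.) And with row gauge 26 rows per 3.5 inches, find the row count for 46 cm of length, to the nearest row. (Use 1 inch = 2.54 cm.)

Cast on 192 stitches; work 135 rows.

Finished = 81.5 + 6 = 87.5 cm.
87.5 cm × 1/2.54 = 34.45 inches.
21/4 = 5.25 sts per in; 34.45 × 5.25 = 180.86 sts.
Next multiple of 12 → 192.
46 cm = 18.11 inches; × 7.429 = 134.53 → 135 rows.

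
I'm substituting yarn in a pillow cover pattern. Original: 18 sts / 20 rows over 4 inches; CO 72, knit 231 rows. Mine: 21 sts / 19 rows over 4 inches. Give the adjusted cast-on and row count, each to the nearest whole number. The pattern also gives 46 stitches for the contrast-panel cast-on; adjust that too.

Cast on 84 stitches; work 219 rows; contrast-panel cast-on 54 stitches.

Stitches: 72 × 21/18 = 84.00 → 84.
Rows: 231 × 19/20 = 219.45 → 219.
contrast-panel cast-on: 46 × 21/18 = 53.67 → 54.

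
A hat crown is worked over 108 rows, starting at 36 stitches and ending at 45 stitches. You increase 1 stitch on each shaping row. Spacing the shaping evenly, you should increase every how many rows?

Stitches to add: |45 − 36| = 9.
Shaping rows needed: 9 / 1 = 9.
108 rows / 9 = every 12 rows.

Increase every 12th row.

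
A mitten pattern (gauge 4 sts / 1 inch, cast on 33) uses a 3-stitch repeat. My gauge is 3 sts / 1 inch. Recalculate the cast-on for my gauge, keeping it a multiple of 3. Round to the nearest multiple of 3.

CO 24 sts.

33 × 3 / 4 = 24.75.
Nearest multiple of 3: 24.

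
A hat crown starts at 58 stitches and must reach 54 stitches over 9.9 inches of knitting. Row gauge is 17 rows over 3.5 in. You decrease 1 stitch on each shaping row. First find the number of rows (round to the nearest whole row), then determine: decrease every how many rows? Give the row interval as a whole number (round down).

Rows = 9.9 × 4.857 = 48.1 → 48 rows.
Stitches to remove: 4 → 4 shaping rows (at 1 st each).
48 / 4 = 12.00 → every 12 rows.

Decrease every 12th row.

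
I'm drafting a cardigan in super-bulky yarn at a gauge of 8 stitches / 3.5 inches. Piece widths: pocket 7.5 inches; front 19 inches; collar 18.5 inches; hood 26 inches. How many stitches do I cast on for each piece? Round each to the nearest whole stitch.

pocket 17; front 43; collar 42; hood 59.

Rate = 8/3.5 = 2.286 sts per in.
pocket: 7.5 × 2.286 = 17.14 → 17.
front: 19 × 2.286 = 43.43 → 43.
collar: 18.5 × 2.286 = 42.29 → 42.
hood: 26 × 2.286 = 59.43 → 59.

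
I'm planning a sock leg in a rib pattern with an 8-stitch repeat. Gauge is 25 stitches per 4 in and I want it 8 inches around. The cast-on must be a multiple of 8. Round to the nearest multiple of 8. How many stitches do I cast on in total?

25 / 4 = 6.25 sts per inch.
8 × 6.25 = 50.00 sts.
Nearest multiple of 8: 48.

CO 48 sts.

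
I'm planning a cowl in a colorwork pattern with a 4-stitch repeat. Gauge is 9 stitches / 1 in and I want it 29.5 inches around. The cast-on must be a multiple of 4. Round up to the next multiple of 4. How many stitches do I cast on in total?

268 stitches.

9 / 1 = 9 sts per inch.
29.5 × 9 = 265.50 sts.
Next multiple of 4: 268.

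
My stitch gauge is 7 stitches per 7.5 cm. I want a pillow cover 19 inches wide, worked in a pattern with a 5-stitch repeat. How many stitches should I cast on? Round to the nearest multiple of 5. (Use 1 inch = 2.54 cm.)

45 stitches.

19 in = 19 × 2.54 = 48.26 cm.
7 / 7.5 = 0.933 sts/cm.
48.26 × 0.933 = 45.04 sts.
→ 45.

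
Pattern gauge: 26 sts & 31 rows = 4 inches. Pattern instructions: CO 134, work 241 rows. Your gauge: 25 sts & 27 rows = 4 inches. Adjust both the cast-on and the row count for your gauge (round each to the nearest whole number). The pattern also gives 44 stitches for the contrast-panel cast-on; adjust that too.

Cast on 129 stitches; work 210 rows; contrast-panel cast-on 42 stitches.

Stitches: 134 × 25/26 = 128.85 → 129.
Rows: 241 × 27/31 = 209.90 → 210.
contrast-panel cast-on: 44 × 25/26 = 42.31 → 42.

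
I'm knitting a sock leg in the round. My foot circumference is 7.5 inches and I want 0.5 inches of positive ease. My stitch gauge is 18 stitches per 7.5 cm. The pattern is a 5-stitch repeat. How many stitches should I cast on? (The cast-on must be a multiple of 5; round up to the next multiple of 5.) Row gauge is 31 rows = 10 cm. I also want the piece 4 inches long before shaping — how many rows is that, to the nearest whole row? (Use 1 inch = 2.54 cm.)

Finished = 7.5 + 0.5 = 8 inches.
8 inches × 2.54 = 20.32 cm.
18/7.5 = 2.4 sts per cm; 20.32 × 2.4 = 48.77 sts.
Next multiple of 5 → 50.
4 inches = 10.16 cm; × 3.1 = 31.50 → 31 rows.

Cast on 50 stitches; work 31 rows.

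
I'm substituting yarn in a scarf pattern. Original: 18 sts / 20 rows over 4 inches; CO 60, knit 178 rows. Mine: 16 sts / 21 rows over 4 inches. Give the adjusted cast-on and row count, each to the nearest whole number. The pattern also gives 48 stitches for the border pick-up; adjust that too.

Stitches: 60 × 16/18 = 53.33 → 53.
Rows: 178 × 21/20 = 186.90 → 187.
border pick-up: 48 × 16/18 = 42.67 → 43.

Cast on 53 stitches; work 187 rows; border pick-up 43 stitches.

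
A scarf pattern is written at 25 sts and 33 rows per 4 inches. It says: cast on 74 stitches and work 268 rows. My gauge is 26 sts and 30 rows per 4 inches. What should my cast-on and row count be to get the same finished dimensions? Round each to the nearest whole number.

Stitches: 74 × 26/25 = 76.96 → 77.
Rows: 268 × 30/33 = 243.64 → 244.

Cast on 77 stitches; work 244 rows.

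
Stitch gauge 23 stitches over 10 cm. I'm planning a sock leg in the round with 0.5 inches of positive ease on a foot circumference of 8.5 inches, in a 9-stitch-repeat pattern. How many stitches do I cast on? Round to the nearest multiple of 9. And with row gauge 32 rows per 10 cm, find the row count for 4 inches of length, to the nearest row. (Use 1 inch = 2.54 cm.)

Cast on 54 stitches; work 33 rows.

Finished = 8.5 + 0.5 = 9 inches.
9 inches × 2.54 = 22.86 cm.
23/10 = 2.3 sts per cm; 22.86 × 2.3 = 52.58 sts.
Nearest multiple of 9 → 54.
4 inches = 10.16 cm; × 3.2 = 32.51 → 33 rows.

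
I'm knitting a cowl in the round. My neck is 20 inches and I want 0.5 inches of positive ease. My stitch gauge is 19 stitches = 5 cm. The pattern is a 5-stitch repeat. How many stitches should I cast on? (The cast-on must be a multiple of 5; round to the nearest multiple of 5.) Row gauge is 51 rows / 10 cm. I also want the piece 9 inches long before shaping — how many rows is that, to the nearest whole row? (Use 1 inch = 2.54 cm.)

Cast on 200 stitches; work 117 rows.

Finished = 20 + 0.5 = 20.5 inches.
20.5 inches × 2.54 = 52.07 cm.
19/5 = 3.8 sts per cm; 52.07 × 3.8 = 197.87 sts.
Nearest multiple of 5 → 200.
9 inches = 22.86 cm; × 5.1 = 116.59 → 117 rows.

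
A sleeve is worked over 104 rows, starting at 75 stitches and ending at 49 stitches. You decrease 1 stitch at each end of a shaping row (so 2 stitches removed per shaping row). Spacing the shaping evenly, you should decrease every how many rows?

Stitches to remove: |49 − 75| = 26.
Shaping rows needed: 26 / 2 = 13.
104 rows / 13 = every 8 rows.

Decrease every 8th row.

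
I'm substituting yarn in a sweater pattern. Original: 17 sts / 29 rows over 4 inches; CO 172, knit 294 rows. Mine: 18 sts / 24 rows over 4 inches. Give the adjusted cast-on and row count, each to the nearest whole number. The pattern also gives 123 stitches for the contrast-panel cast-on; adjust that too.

Cast on 182 stitches; work 243 rows; contrast-panel cast-on 130 stitches.

Stitches: 172 × 18/17 = 182.12 → 182.
Rows: 294 × 24/29 = 243.31 → 243.
contrast-panel cast-on: 123 × 18/17 = 130.24 → 130.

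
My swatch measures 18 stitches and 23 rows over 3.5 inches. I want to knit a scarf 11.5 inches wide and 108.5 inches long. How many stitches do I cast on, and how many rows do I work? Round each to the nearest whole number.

Cast on 59 stitches and work 713 rows.

Stitch gauge = 18/3.5 = 5.143 sts/in; 11.5 × 5.143 = 59.14 → 59 sts.
Row gauge = 23/3.5 = 6.571 rows/in; 108.5 × 6.571 = 713.00 → 713 rows.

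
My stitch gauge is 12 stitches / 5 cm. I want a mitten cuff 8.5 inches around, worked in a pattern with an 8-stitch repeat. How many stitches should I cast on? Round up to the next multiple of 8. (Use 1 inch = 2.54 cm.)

8.5 in = 8.5 × 2.54 = 21.59 cm.
12 / 5 = 2.4 sts/cm.
21.59 × 2.4 = 51.82 sts.
→ 56.

56 stitches.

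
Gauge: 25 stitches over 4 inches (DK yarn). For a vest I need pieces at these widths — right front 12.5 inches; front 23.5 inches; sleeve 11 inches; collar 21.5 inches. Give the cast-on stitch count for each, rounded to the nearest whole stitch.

right front 78; front 147; sleeve 69; collar 134.

Rate = 25/4 = 6.25 sts per in.
right front: 12.5 × 6.25 = 78.12 → 78.
front: 23.5 × 6.25 = 146.88 → 147.
sleeve: 11 × 6.25 = 68.75 → 69.
collar: 21.5 × 6.25 = 134.38 → 134.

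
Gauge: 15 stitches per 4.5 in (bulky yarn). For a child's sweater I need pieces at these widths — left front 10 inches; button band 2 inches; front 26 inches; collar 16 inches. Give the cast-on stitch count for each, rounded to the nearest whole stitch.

left front 33; button band 7; front 87; collar 53.

Rate = 15/4.5 = 3.333 sts per in.
left front: 10 × 3.333 = 33.33 → 33.
button band: 2 × 3.333 = 6.67 → 7.
front: 26 × 3.333 = 86.67 → 87.
collar: 16 × 3.333 = 53.33 → 53.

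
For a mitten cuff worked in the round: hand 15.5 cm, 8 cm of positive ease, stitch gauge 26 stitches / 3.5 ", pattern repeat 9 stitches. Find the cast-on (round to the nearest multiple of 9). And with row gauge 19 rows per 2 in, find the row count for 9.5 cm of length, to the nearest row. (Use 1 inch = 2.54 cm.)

Finished = 15.5 + 8 = 23.5 cm.
23.5 cm × 1/2.54 = 9.25 inches.
26/3.5 = 7.429 sts per in; 9.25 × 7.429 = 68.73 sts.
Nearest multiple of 9 → 72.
9.5 cm = 3.74 inches; × 9.5 = 35.53 → 36 rows.

Cast on 72 stitches; work 36 rows.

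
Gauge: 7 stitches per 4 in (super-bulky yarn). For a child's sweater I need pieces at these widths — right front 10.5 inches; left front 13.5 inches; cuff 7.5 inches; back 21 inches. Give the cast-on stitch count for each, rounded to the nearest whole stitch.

right front 18; left front 24; cuff 13; back 37.

Rate = 7/4 = 1.75 sts per in.
right front: 10.5 × 1.75 = 18.38 → 18.
left front: 13.5 × 1.75 = 23.62 → 24.
cuff: 7.5 × 1.75 = 13.12 → 13.
back: 21 × 1.75 = 36.75 → 37.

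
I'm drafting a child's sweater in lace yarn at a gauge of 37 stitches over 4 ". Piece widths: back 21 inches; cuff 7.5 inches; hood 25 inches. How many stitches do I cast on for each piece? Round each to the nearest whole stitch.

Rate = 37/4 = 9.25 sts per in.
back: 21 × 9.25 = 194.25 → 194.
cuff: 7.5 × 9.25 = 69.38 → 69.
hood: 25 × 9.25 = 231.25 → 231.

back 194; cuff 69; hood 231.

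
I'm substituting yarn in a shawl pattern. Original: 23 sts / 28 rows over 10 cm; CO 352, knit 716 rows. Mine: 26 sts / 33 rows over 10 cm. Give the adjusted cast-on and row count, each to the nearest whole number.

Cast on 398 stitches; work 844 rows.

Stitches: 352 × 26/23 = 397.91 → 398.
Rows: 716 × 33/28 = 843.86 → 844.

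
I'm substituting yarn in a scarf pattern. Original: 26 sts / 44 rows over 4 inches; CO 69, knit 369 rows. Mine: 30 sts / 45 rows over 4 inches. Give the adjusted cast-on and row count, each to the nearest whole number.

Cast on 80 stitches; work 377 rows.

Stitches: 69 × 30/26 = 79.62 → 80.
Rows: 369 × 45/44 = 377.39 → 377.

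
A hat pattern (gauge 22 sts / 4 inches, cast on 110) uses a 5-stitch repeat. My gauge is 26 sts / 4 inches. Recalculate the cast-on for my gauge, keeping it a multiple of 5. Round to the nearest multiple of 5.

110 × 26 / 22 = 130.00.
Nearest multiple of 5: 130.

Cast on 130 stitches.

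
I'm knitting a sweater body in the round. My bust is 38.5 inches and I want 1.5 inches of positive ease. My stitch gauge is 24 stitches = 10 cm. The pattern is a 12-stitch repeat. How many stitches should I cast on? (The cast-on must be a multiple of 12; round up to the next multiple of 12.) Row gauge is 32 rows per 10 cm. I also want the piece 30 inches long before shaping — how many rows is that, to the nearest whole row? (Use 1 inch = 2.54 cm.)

Finished = 38.5 + 1.5 = 40 inches.
40 inches × 2.54 = 101.60 cm.
24/10 = 2.4 sts per cm; 101.60 × 2.4 = 243.84 sts.
Next multiple of 12 → 252.
30 inches = 76.20 cm; × 3.2 = 243.84 → 244 rows.

Cast on 252 stitches; work 244 rows.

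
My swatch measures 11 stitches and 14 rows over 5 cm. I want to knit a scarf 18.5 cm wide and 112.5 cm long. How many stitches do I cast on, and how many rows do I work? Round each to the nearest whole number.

Stitch gauge = 11/5 = 2.2 sts/cm; 18.5 × 2.2 = 40.70 → 41 sts.
Row gauge = 14/5 = 2.8 rows/cm; 112.5 × 2.8 = 315.00 → 315 rows.

Cast on 41 stitches and work 315 rows.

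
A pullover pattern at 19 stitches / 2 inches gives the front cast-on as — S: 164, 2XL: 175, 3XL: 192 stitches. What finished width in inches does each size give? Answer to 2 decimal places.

19/2 = 9.5 sts per in.
S: 164 / 9.5 = 17.263 → 17.26 in.
2XL: 175 / 9.5 = 18.421 → 18.42 in.
3XL: 192 / 9.5 = 20.211 → 20.21 in.

S 17.26 inches; 2XL 18.42 inches; 3XL 20.21 inches.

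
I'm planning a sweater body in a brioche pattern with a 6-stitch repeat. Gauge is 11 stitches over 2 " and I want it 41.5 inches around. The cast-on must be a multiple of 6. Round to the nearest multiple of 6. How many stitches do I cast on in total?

11 / 2 = 5.5 sts per inch.
41.5 × 5.5 = 228.25 sts.
Nearest multiple of 6: 228.

228 stitches.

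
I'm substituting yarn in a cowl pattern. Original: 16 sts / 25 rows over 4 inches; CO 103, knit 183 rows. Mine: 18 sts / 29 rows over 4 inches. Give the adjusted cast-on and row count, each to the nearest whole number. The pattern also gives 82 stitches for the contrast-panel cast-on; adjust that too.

Stitches: 103 × 18/16 = 115.88 → 116.
Rows: 183 × 29/25 = 212.28 → 212.
contrast-panel cast-on: 82 × 18/16 = 92.25 → 92.

Cast on 116 stitches; work 212 rows; contrast-panel cast-on 92 stitches.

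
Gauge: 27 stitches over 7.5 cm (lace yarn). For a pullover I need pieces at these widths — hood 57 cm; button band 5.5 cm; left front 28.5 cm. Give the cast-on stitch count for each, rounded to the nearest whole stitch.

hood 205; button band 20; left front 103.

Rate = 27/7.5 = 3.6 sts per cm.
hood: 57 × 3.6 = 205.20 → 205.
button band: 5.5 × 3.6 = 19.80 → 20.
left front: 28.5 × 3.6 = 102.60 → 103.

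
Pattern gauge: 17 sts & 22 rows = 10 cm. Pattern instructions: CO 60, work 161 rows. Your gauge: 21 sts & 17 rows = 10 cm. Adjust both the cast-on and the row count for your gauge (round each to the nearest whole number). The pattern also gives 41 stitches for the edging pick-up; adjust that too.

Stitches: 60 × 21/17 = 74.12 → 74.
Rows: 161 × 17/22 = 124.41 → 124.
edging pick-up: 41 × 21/17 = 50.65 → 51.

Cast on 74 stitches; work 124 rows; edging pick-up 51 stitches.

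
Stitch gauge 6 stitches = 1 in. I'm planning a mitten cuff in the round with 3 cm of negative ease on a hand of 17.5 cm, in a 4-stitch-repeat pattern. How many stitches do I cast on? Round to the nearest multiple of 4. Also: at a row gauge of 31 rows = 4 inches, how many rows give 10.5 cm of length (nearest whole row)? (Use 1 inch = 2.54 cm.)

Cast on 36 stitches; work 32 rows.

Finished = 17.5 − 3 = 14.5 cm.
14.5 cm × 1/2.54 = 5.71 inches.
6/1 = 6 sts per in; 5.71 × 6 = 34.25 sts.
Nearest multiple of 4 → 36.
10.5 cm = 4.13 inches; × 7.75 = 32.04 → 32 rows.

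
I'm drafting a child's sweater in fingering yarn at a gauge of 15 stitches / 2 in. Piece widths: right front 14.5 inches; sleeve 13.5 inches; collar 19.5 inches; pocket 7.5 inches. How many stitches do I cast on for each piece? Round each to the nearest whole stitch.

right front 109; sleeve 101; collar 146; pocket 56.

Rate = 15/2 = 7.5 sts per in.
right front: 14.5 × 7.5 = 108.75 → 109.
sleeve: 13.5 × 7.5 = 101.25 → 101.
collar: 19.5 × 7.5 = 146.25 → 146.
pocket: 7.5 × 7.5 = 56.25 → 56.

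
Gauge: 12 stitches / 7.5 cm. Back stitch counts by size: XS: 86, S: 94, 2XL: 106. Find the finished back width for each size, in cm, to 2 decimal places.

12/7.5 = 1.6 sts per cm.
XS: 86 / 1.6 = 53.750 → 53.75 cm.
S: 94 / 1.6 = 58.750 → 58.75 cm.
2XL: 106 / 1.6 = 66.250 → 66.25 cm.

XS 53.75 cm; S 58.75 cm; 2XL 66.25 cm.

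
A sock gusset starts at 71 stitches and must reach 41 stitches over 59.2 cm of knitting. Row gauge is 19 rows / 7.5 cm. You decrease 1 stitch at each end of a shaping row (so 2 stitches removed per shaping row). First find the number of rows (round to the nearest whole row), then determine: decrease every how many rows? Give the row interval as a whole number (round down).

Decrease every 10th row.

Rows = 59.2 × 2.533 = 150.0 → 150 rows.
Stitches to remove: 30 → 15 shaping rows (at 2 st each).
150 / 15 = 10.00 → every 10 rows.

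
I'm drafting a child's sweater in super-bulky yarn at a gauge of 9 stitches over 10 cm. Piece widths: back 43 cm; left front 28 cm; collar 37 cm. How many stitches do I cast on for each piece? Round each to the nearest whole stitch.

Rate = 9/10 = 0.9 sts per cm.
back: 43 × 0.9 = 38.70 → 39.
left front: 28 × 0.9 = 25.20 → 25.
collar: 37 × 0.9 = 33.30 → 33.

back 39; left front 25; collar 33.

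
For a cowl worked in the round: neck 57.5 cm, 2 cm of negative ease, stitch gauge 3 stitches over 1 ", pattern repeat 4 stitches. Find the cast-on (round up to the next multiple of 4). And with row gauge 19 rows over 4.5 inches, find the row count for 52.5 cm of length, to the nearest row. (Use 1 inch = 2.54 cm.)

Cast on 68 stitches; work 87 rows.

Finished = 57.5 − 2 = 55.5 cm.
55.5 cm × 1/2.54 = 21.85 inches.
3/1 = 3 sts per in; 21.85 × 3 = 65.55 sts.
Next multiple of 4 → 68.
52.5 cm = 20.67 inches; × 4.222 = 87.27 → 87 rows.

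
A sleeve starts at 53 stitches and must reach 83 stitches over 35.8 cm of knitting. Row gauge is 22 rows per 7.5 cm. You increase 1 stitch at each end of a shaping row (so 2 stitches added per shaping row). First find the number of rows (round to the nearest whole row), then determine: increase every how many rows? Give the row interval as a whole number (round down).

Rows = 35.8 × 2.933 = 105.0 → 105 rows.
Stitches to add: 30 → 15 shaping rows (at 2 st each).
105 / 15 = 7.00 → every 7 rows.

Increase every 7th row.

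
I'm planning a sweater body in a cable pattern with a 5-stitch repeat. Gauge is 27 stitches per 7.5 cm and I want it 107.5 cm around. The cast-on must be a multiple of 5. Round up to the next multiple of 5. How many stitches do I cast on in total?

27 / 7.5 = 3.6 sts per cm.
107.5 × 3.6 = 387.00 sts.
Next multiple of 5: 390.

390 stitches.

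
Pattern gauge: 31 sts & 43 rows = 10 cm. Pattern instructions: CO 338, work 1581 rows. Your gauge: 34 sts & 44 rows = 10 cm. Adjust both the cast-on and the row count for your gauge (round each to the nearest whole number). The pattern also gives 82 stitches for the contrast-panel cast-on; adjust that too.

Cast on 371 stitches; work 1618 rows; contrast-panel cast-on 90 stitches.

Stitches: 338 × 34/31 = 370.71 → 371.
Rows: 1581 × 44/43 = 1617.77 → 1618.
contrast-panel cast-on: 82 × 34/31 = 89.94 → 90.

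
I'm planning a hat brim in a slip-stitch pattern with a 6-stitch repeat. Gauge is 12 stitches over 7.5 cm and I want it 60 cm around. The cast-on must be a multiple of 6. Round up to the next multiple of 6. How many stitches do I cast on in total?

CO 96 sts.

12 / 7.5 = 1.6 sts per cm.
60 × 1.6 = 96.00 sts.
Next multiple of 6: 96.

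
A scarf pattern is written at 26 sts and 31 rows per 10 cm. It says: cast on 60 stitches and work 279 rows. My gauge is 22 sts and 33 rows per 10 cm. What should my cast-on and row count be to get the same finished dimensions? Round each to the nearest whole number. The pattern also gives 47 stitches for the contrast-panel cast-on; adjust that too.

Stitches: 60 × 22/26 = 50.77 → 51.
Rows: 279 × 33/31 = 297.00 → 297.
contrast-panel cast-on: 47 × 22/26 = 39.77 → 40.

Cast on 51 stitches; work 297 rows; contrast-panel cast-on 40 stitches.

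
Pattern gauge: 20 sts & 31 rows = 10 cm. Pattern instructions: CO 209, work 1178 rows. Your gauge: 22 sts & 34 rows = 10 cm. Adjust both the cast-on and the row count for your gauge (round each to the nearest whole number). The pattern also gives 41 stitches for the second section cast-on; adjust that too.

Cast on 230 stitches; work 1292 rows; second section cast-on 45 stitches.

Stitches: 209 × 22/20 = 229.90 → 230.
Rows: 1178 × 34/31 = 1292.00 → 1292.
second section cast-on: 41 × 22/20 = 45.10 → 45.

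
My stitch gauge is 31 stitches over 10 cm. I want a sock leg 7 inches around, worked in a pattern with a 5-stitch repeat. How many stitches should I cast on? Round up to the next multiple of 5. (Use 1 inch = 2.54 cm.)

7 in = 7 × 2.54 = 17.78 cm.
31 / 10 = 3.1 sts/cm.
17.78 × 3.1 = 55.12 sts.
→ 60.

60 stitches.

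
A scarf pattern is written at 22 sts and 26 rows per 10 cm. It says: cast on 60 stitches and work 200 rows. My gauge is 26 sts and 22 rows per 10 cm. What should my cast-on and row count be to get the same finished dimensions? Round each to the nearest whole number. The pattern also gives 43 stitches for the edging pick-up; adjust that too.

Cast on 71 stitches; work 169 rows; edging pick-up 51 stitches.

Stitches: 60 × 26/22 = 70.91 → 71.
Rows: 200 × 22/26 = 169.23 → 169.
edging pick-up: 43 × 26/22 = 50.82 → 51.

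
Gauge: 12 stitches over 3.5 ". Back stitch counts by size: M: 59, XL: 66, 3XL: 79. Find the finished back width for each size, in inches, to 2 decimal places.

12/3.5 = 3.429 sts per in.
M: 59 / 3.429 = 17.208 → 17.21 in.
XL: 66 / 3.429 = 19.250 → 19.25 in.
3XL: 79 / 3.429 = 23.042 → 23.04 in.

M 17.21 inches; XL 19.25 inches; 3XL 23.04 inches.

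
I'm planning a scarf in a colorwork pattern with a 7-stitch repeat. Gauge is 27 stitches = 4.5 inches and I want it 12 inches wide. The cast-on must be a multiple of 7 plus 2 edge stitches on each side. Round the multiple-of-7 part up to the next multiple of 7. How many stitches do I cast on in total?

CO 74 sts.

27 / 4.5 = 6 sts per inch.
12 × 6 = 72.00 sts.
Less 4 edge sts → 68.00 for the repeat.
Next multiple of 7: 70.
Add back 4 edge sts → 74.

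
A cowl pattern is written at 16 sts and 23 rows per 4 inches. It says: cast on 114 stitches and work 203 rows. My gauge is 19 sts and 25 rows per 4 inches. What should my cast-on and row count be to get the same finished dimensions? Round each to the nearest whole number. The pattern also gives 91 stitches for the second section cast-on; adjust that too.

Stitches: 114 × 19/16 = 135.38 → 135.
Rows: 203 × 25/23 = 220.65 → 221.
second section cast-on: 91 × 19/16 = 108.06 → 108.

Cast on 135 stitches; work 221 rows; second section cast-on 108 stitches.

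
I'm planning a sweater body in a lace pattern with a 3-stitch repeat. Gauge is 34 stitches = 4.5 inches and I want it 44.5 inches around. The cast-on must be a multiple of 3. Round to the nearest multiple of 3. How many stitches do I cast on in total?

CO 336 sts.

34 / 4.5 = 7.556 sts per inch.
44.5 × 7.556 = 336.22 sts.
Nearest multiple of 3: 336.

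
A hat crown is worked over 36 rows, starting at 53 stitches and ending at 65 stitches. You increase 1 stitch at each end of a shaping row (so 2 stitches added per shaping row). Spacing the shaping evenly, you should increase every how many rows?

Stitches to add: |65 − 53| = 12.
Shaping rows needed: 12 / 2 = 6.
36 rows / 6 = every 6 rows.

Increase every 6th row.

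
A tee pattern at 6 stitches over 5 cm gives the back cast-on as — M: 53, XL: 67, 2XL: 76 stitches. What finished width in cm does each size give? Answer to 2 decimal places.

6/5 = 1.2 sts per cm.
M: 53 / 1.2 = 44.167 → 44.17 cm.
XL: 67 / 1.2 = 55.833 → 55.83 cm.
2XL: 76 / 1.2 = 63.333 → 63.33 cm.

M 44.17 cm; XL 55.83 cm; 2XL 63.33 cm.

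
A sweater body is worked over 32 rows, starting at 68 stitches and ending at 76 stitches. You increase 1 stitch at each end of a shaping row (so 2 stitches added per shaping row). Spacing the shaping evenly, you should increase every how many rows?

Increase every 8th row.

Stitches to add: |76 − 68| = 8.
Shaping rows needed: 8 / 2 = 4.
32 rows / 4 = every 8 rows.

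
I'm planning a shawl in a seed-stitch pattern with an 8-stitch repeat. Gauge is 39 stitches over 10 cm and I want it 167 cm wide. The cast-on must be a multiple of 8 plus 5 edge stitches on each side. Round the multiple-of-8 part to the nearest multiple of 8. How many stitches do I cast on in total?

39 / 10 = 3.9 sts per cm.
167 × 3.9 = 651.30 sts.
Less 10 edge sts → 641.30 for the repeat.
Nearest multiple of 8: 640.
Add back 10 edge sts → 650.

CO 650 sts.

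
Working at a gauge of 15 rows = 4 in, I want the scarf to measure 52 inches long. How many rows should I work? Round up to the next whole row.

15 rows / 4 in = 3.75 rows per inch.
52 × 3.75 = 195.00 rows.

Work 195 rows.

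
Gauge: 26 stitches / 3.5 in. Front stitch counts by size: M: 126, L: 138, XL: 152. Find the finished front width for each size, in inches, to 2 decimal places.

M 16.96 inches; L 18.58 inches; XL 20.46 inches.

26/3.5 = 7.429 sts per in.
M: 126 / 7.429 = 16.962 → 16.96 in.
L: 138 / 7.429 = 18.577 → 18.58 in.
XL: 152 / 7.429 = 20.462 → 20.46 in.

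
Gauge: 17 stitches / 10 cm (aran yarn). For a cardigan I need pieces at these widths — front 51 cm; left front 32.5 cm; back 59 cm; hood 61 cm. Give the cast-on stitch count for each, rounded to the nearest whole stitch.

front 87; left front 55; back 100; hood 104.

Rate = 17/10 = 1.7 sts per cm.
front: 51 × 1.7 = 86.70 → 87.
left front: 32.5 × 1.7 = 55.25 → 55.
back: 59 × 1.7 = 100.30 → 100.
hood: 61 × 1.7 = 103.70 → 104.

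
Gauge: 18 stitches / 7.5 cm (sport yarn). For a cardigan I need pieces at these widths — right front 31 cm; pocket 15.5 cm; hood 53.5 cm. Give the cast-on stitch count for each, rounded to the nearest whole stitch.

right front 74; pocket 37; hood 128.

Rate = 18/7.5 = 2.4 sts per cm.
right front: 31 × 2.4 = 74.40 → 74.
pocket: 15.5 × 2.4 = 37.20 → 37.
hood: 53.5 × 2.4 = 128.40 → 128.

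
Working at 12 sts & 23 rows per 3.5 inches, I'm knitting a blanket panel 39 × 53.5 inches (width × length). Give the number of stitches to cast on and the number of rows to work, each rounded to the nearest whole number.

Cast on 134 stitches and work 352 rows.

Stitch gauge = 12/3.5 = 3.429 sts/in; 39 × 3.429 = 133.71 → 134 sts.
Row gauge = 23/3.5 = 6.571 rows/in; 53.5 × 6.571 = 351.57 → 352 rows.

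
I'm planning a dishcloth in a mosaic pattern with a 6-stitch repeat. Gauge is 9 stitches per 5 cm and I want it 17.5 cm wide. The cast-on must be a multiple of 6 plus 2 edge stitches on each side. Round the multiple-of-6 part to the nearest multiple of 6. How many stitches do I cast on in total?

9 / 5 = 1.8 sts per cm.
17.5 × 1.8 = 31.50 sts.
Less 4 edge sts → 27.50 for the repeat.
Nearest multiple of 6: 30.
Add back 4 edge sts → 34.

34 stitches.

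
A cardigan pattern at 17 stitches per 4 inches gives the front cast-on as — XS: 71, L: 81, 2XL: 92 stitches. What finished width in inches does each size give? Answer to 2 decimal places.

XS 16.71 inches; L 19.06 inches; 2XL 21.65 inches.

17/4 = 4.25 sts per in.
XS: 71 / 4.25 = 16.706 → 16.71 in.
L: 81 / 4.25 = 19.059 → 19.06 in.
2XL: 92 / 4.25 = 21.647 → 21.65 in.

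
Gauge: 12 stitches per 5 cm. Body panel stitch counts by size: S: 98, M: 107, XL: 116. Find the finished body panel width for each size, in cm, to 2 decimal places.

S 40.83 cm; M 44.58 cm; XL 48.33 cm.

12/5 = 2.4 sts per cm.
S: 98 / 2.4 = 40.833 → 40.83 cm.
M: 107 / 2.4 = 44.583 → 44.58 cm.
XL: 116 / 2.4 = 48.333 → 48.33 cm.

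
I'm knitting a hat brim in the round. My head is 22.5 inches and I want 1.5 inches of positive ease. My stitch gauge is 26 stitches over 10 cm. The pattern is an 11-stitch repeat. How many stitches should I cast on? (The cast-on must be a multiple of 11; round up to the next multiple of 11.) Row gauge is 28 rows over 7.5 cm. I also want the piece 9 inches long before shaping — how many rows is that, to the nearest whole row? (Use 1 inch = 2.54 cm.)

Cast on 165 stitches; work 85 rows.

Finished = 22.5 + 1.5 = 24 inches.
24 inches × 2.54 = 60.96 cm.
26/10 = 2.6 sts per cm; 60.96 × 2.6 = 158.50 sts.
Next multiple of 11 → 165.
9 inches = 22.86 cm; × 3.733 = 85.34 → 85 rows.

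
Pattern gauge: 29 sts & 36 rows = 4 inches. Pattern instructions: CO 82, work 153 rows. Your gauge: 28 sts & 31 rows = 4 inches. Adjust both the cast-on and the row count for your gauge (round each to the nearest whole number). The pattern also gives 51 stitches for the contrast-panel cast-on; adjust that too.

Stitches: 82 × 28/29 = 79.17 → 79.
Rows: 153 × 31/36 = 131.75 → 132.
contrast-panel cast-on: 51 × 28/29 = 49.24 → 49.

Cast on 79 stitches; work 132 rows; contrast-panel cast-on 49 stitches.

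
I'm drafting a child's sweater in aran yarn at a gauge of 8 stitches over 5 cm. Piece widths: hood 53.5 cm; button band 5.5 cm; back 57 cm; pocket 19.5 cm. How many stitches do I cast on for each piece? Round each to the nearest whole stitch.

hood 86; button band 9; back 91; pocket 31.

Rate = 8/5 = 1.6 sts per cm.
hood: 53.5 × 1.6 = 85.60 → 86.
button band: 5.5 × 1.6 = 8.80 → 9.
back: 57 × 1.6 = 91.20 → 91.
pocket: 19.5 × 1.6 = 31.20 → 31.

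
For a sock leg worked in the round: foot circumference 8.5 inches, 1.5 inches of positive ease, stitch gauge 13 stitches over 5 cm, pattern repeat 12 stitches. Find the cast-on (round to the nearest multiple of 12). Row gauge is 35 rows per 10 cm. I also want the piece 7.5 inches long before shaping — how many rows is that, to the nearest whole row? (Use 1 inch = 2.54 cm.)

Finished = 8.5 + 1.5 = 10 inches.
10 inches × 2.54 = 25.40 cm.
13/5 = 2.6 sts per cm; 25.40 × 2.6 = 66.04 sts.
Nearest multiple of 12 → 72.
7.5 inches = 19.05 cm; × 3.5 = 66.67 → 67 rows.

Cast on 72 stitches; work 67 rows.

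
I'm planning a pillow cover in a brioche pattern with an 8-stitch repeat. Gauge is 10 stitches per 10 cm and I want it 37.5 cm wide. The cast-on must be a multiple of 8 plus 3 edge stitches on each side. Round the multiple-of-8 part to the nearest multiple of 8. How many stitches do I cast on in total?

10 / 10 = 1 sts per cm.
37.5 × 1 = 37.50 sts.
Less 6 edge sts → 31.50 for the repeat.
Nearest multiple of 8: 32.
Add back 6 edge sts → 38.

Cast on 38 stitches.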